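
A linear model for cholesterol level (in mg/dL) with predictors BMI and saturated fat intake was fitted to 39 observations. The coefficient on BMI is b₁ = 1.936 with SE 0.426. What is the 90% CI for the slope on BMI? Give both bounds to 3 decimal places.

df = n − k − 1 = 39 − 2 − 1 = 36.
t* = t_{0.05, 36} = 1.688298.
Margin = t* × SE = 1.688298 × 0.426 = 0.71921.
CI: 1.936 ± 0.71921 → (1.217, 2.655).
With 90% confidence, each one-unit increase in BMI is associated with a change of between 1.217 and 2.655 mg/dL in cholesterol level, holding the other predictors fixed.

(1.217, 2.655)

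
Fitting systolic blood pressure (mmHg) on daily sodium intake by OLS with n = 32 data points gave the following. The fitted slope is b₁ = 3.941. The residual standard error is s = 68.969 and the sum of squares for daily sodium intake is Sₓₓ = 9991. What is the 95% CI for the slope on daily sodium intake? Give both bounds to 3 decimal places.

(2.532, 5.350)

SE(b₁) = s/√Sₓₓ = 68.969/√9991 = 0.690001.
df = n − 2 = 30.
t* = t_{0.025, 30} = 2.042272.
Margin = t* × SE = 2.042272 × 0.690001 = 1.40917.
CI: 3.941 ± 1.40917 → (2.532, 5.350).
With 95% confidence, each one-unit increase in daily sodium intake is associated with a change of between 2.532 and 5.350 mmHg in systolic blood pressure.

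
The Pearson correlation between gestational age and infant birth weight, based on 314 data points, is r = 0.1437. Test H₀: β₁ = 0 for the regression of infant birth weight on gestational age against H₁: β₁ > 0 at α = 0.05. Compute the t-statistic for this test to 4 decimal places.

t = r·√(n − 2)/√(1 − r²) = 0.1437·√312/√0.97935 = 2.5649.
df = n − 2 = 312.
One-sided p ≈ 0.0054, which is < 0.05, so reject H₀.
There is evidence of a linear association between gestational age and infant birth weight.

t = 2.5649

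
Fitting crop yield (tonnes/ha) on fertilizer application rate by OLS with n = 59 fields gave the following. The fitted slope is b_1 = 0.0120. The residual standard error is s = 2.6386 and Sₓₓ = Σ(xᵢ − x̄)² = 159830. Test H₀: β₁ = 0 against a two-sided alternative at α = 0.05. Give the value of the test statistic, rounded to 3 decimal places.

t = 1.818

SE(b_1) = s/√Sₓₓ = 2.6386/√159830 = 0.00660001.
t = 0.0120 / 0.00660001 = 1.818.
df = n − 2 = 57.
Two-sided p ≈ 0.0743, which is ≥ 0.05, so fail to reject H₀.
The data do not give significant evidence of an association between fertilizer application rate and crop yield.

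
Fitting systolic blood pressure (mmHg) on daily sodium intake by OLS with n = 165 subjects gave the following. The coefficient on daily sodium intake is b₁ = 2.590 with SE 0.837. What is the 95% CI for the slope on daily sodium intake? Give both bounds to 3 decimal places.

(0.937, 4.243)

df = n − 2 = 165 − 2 = 163.
t* = t_{0.025, 163} = 1.974625.
Margin = t* × SE = 1.974625 × 0.837 = 1.65276.
CI: 2.590 ± 1.65276 → (0.937, 4.243).
With 95% confidence, each one-unit increase in daily sodium intake is associated with a change of between 0.937 and 4.243 mmHg in systolic blood pressure.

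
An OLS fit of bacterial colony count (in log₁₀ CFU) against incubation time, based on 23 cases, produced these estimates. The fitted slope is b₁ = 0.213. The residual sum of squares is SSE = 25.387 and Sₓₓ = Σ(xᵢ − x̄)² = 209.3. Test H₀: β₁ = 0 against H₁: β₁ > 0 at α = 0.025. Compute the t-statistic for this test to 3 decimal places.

t = 2.803

MSE = SSE/(n − 2) = 25.387/21 = 1.2089.
SE(b₁) = √(MSE/Sₓₓ) = √(1.2089/209.3) = 0.0759996.
t = 0.213 / 0.0759996 = 2.803.
df = n − 2 = 21.
One-sided p ≈ 0.0053, which is < 0.025, so reject H₀.
There is evidence that the true slope on incubation time is positive.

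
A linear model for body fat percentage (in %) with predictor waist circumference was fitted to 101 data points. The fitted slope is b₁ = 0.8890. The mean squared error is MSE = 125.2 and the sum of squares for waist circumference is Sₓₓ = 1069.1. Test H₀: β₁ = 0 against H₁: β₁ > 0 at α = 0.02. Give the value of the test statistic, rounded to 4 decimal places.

SE(b₁) = √(MSE/Sₓₓ) = √(125.2/1069.1) = 0.34221.
t = 0.8890 / 0.34221 = 2.5978.
df = n − 2 = 99.
One-sided p ≈ 0.0054, which is < 0.02, so reject H₀.
There is evidence that the true slope on waist circumference is positive.

t = 2.5978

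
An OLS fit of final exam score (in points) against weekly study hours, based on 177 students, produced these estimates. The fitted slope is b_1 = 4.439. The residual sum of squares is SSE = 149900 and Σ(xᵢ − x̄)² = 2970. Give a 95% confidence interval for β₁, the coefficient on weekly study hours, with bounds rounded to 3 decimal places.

MSE = SSE/(n − 2) = 149900/175 = 856.571.
SE(b_1) = √(MSE/Sₓₓ) = √(856.571/2970) = 0.537036.
df = n − 2 = 175.
t* = t_{0.025, 175} = 1.973612.
Margin = t* × SE = 1.973612 × 0.537036 = 1.05990.
CI: 4.439 ± 1.05990 → (3.379, 5.499).
With 95% confidence, each one-unit increase in weekly study hours is associated with a change of between 3.379 and 5.499 points in final exam score.

(3.379, 5.499)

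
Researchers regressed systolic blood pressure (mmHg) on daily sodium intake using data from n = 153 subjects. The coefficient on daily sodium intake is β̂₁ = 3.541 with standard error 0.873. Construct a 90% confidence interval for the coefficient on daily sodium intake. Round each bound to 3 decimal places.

(2.096, 4.986)

df = n − 2 = 153 − 2 = 151.
t* = t_{0.05, 151} = 1.655007.
Margin = t* × SE = 1.655007 × 0.873 = 1.44482.
CI: 3.541 ± 1.44482 → (2.096, 4.986).
With 90% confidence, each one-unit increase in daily sodium intake is associated with a change of between 2.096 and 4.986 mmHg in systolic blood pressure.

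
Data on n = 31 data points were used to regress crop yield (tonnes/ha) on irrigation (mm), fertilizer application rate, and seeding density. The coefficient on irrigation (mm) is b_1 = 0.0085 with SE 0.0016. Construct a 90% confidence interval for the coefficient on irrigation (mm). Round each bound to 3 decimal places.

df = n − k − 1 = 31 − 3 − 1 = 27.
t* = t_{0.05, 27} = 1.703288.
Margin = t* × SE = 1.703288 × 0.0016 = 0.00273.
CI: 0.0085 ± 0.00273 → (0.006, 0.011).
With 90% confidence, each one-unit increase in irrigation (mm) is associated with a change of between 0.006 and 0.011 tonnes/ha in crop yield, holding the other predictors fixed.

(0.006, 0.011)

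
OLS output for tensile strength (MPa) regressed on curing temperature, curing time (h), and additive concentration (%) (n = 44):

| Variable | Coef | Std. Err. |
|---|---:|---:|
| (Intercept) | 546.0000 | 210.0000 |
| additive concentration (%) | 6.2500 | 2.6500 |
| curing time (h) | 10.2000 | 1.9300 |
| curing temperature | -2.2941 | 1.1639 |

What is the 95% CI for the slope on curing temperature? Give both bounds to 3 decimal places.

(-4.646, 0.058)

Read off: b = -2.2941, SE = 1.1639 for curing temperature.
df = n − k − 1 = 44 − 3 − 1 = 40.
t* = t_{0.025, 40} = 2.021075.
Margin = t* × SE = 2.021075 × 1.1639 = 2.35233.
CI: -2.2941 ± 2.35233 → (-4.646, 0.058).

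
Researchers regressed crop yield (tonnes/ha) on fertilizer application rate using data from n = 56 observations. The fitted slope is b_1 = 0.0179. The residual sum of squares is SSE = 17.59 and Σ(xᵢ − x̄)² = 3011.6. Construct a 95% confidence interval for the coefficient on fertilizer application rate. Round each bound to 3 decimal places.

(-0.003, 0.039)

MSE = SSE/(n − 2) = 17.59/54 = 0.325741.
SE(b_1) = √(MSE/Sₓₓ) = √(0.325741/3011.6) = 0.0104001.
df = n − 2 = 54.
t* = t_{0.025, 54} = 2.004879.
Margin = t* × SE = 2.004879 × 0.0104001 = 0.02085.
CI: 0.0179 ± 0.02085 → (-0.003, 0.039).
With 95% confidence, each one-unit increase in fertilizer application rate is associated with a change of between -0.003 and 0.039 tonnes/ha in crop yield.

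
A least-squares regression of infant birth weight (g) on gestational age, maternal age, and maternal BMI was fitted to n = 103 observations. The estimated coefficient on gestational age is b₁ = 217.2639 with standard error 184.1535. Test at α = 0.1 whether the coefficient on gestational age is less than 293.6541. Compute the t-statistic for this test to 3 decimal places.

H₀: β₁ = 293.6541 vs H₁: β₁ < 293.6541.
t = (b₁ − β₁⁰)/SE = (217.2639 − 293.6541) / 184.1535 = -0.415.
df = n − k − 1 = 103 − 3 − 1 = 99.
One-sided p ≈ 0.3396, which is ≥ 0.1, so fail to reject H₀.
The data do not give significant evidence that the true slope on gestational age is below 293.6541 g per unit, holding the other predictors fixed.

t = -0.415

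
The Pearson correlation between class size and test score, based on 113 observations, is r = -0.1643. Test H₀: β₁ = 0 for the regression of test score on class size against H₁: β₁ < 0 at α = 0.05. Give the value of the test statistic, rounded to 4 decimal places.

t = r·√(n − 2)/√(1 − r²) = -0.1643·√111/√0.973006 = -1.7549.
df = n − 2 = 111.
One-sided p ≈ 0.0410, which is < 0.05, so reject H₀.
There is evidence of a linear association between class size and test score.

t = -1.7549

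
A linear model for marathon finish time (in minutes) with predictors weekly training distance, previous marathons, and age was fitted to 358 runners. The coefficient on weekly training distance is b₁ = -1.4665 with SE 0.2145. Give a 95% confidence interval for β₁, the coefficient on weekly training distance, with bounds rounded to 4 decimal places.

df = n − k − 1 = 358 − 3 − 1 = 354.
t* = t_{0.025, 354} = 1.966688.
Margin = t* × SE = 1.966688 × 0.2145 = 0.421855.
CI: -1.4665 ± 0.421855 → (-1.8884, -1.0446).
With 95% confidence, each one-unit increase in weekly training distance is associated with a change of between -1.8884 and -1.0446 minutes in marathon finish time, holding the other predictors fixed.

(-1.8884, -1.0446)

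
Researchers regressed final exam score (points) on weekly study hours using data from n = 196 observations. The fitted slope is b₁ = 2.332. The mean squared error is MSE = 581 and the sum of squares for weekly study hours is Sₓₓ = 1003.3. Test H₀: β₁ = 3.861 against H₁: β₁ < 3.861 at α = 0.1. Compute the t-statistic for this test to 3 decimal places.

t = -2.009

SE(b₁) = √(MSE/Sₓₓ) = √(581/1003.3) = 0.760979.
t = (2.332 − 3.861) / 0.760979 = -2.009.
df = n − 2 = 194.
One-sided p ≈ 0.0229, which is < 0.1, so reject H₀.
There is evidence that the true slope on weekly study hours is below 3.861 points per unit.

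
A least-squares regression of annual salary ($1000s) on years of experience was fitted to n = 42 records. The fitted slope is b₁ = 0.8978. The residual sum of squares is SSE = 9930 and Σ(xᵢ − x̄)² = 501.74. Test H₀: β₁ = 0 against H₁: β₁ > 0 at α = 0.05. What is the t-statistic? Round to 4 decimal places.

MSE = SSE/(n − 2) = 9930/40 = 248.25.
SE(b₁) = √(MSE/Sₓₓ) = √(248.25/501.74) = 0.703405.
t = 0.8978 / 0.703405 = 1.2764.
df = n − 2 = 40.
One-sided p ≈ 0.1046, which is ≥ 0.05, so fail to reject H₀.
The data do not give significant evidence that the true slope on years of experience is positive.

t = 1.2764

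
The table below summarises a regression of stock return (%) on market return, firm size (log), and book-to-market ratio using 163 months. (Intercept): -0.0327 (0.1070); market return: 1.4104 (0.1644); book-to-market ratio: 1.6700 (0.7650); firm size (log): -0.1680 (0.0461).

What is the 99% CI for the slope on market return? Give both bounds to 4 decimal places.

Read off: b = 1.4104, SE = 0.1644 for market return.
df = n − k − 1 = 163 − 3 − 1 = 159.
t* = t_{0.005, 159} = 2.607103.
Margin = t* × SE = 2.607103 × 0.1644 = 0.428608.
CI: 1.4104 ± 0.428608 → (0.9818, 1.8390).

(0.9818, 1.8390)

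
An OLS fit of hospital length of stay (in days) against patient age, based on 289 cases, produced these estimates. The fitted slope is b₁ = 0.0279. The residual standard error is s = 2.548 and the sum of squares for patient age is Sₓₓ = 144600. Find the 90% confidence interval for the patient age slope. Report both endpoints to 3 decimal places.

SE(b₁) = s/√Sₓₓ = 2.548/√144600 = 0.00670062.
df = n − 2 = 287.
t* = t_{0.05, 287} = 1.65018.
Margin = t* × SE = 1.65018 × 0.00670062 = 0.01106.
CI: 0.0279 ± 0.01106 → (0.017, 0.039).
With 90% confidence, each one-unit increase in patient age is associated with a change of between 0.017 and 0.039 days in hospital length of stay.

(0.017, 0.039)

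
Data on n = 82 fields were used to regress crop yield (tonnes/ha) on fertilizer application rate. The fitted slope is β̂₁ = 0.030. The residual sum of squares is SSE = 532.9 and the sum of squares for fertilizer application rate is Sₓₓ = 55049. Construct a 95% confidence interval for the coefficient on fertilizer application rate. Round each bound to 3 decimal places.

MSE = SSE/(n − 2) = 532.9/80 = 6.66125.
SE(β̂₁) = √(MSE/Sₓₓ) = √(6.66125/55049) = 0.0110003.
df = n − 2 = 80.
t* = t_{0.025, 80} = 1.990063.
Margin = t* × SE = 1.990063 × 0.0110003 = 0.02189.
CI: 0.030 ± 0.02189 → (0.008, 0.052).
With 95% confidence, each one-unit increase in fertilizer application rate is associated with a change of between 0.008 and 0.052 tonnes/ha in crop yield.

(0.008, 0.052)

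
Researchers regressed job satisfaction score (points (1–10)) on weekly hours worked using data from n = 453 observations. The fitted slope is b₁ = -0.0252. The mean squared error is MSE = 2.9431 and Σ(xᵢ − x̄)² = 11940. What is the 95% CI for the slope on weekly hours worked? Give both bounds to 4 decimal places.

SE(b₁) = √(MSE/Sₓₓ) = √(2.9431/11940) = 0.0157.
df = n − 2 = 451.
t* = t_{0.025, 451} = 1.965238.
Margin = t* × SE = 1.965238 × 0.0157 = 0.030854.
CI: -0.0252 ± 0.030854 → (-0.0561, 0.0057).
With 95% confidence, each one-unit increase in weekly hours worked is associated with a change of between -0.0561 and 0.0057 points (1–10) in job satisfaction score.

(-0.0561, 0.0057)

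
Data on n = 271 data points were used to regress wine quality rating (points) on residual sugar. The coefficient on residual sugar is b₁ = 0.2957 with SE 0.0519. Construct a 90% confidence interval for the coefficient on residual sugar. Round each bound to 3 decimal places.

(0.210, 0.381)

df = n − 2 = 271 − 2 = 269.
t* = t_{0.05, 269} = 1.650538.
Margin = t* × SE = 1.650538 × 0.0519 = 0.08566.
CI: 0.2957 ± 0.08566 → (0.210, 0.381).
With 90% confidence, each one-unit increase in residual sugar is associated with a change of between 0.210 and 0.381 points in wine quality rating.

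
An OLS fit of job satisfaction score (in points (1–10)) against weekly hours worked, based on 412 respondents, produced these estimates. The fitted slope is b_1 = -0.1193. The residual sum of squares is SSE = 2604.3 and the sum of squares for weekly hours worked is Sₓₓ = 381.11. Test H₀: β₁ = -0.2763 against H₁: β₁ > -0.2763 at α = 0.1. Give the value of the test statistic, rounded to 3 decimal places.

MSE = SSE/(n − 2) = 2604.3/410 = 6.35195.
SE(b_1) = √(MSE/Sₓₓ) = √(6.35195/381.11) = 0.129101.
t = (-0.1193 − (-0.2763)) / 0.129101 = 1.216.
df = n − 2 = 410.
One-sided p ≈ 0.1123, which is ≥ 0.1, so fail to reject H₀.
The data do not give significant evidence that the true slope on weekly hours worked exceeds -0.2763 points (1–10) per unit.

t = 1.216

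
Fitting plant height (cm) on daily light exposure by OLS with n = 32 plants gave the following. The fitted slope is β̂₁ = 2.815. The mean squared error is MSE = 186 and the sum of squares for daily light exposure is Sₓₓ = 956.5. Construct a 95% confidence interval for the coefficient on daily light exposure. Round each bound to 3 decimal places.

SE(β̂₁) = √(MSE/Sₓₓ) = √(186/956.5) = 0.440975.
df = n − 2 = 30.
t* = t_{0.025, 30} = 2.042272.
Margin = t* × SE = 2.042272 × 0.440975 = 0.90059.
CI: 2.815 ± 0.90059 → (1.914, 3.716).
With 95% confidence, each one-unit increase in daily light exposure is associated with a change of between 1.914 and 3.716 cm in plant height.

(1.914, 3.716)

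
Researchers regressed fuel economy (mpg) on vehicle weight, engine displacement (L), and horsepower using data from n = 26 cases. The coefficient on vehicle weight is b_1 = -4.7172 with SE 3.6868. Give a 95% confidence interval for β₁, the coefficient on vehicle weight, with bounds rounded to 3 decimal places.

df = n − k − 1 = 26 − 3 − 1 = 22.
t* = t_{0.025, 22} = 2.073873.
Margin = t* × SE = 2.073873 × 3.6868 = 7.64596.
CI: -4.7172 ± 7.64596 → (-12.363, 2.929).
With 95% confidence, each one-unit increase in vehicle weight is associated with a change of between -12.363 and 2.929 mpg in fuel economy, holding the other predictors fixed.

(-12.363, 2.929)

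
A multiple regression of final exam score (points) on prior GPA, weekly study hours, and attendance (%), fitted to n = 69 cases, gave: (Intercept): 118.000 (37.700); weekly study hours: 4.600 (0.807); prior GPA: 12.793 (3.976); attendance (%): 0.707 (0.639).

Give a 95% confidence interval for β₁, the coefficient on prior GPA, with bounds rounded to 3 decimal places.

(4.852, 20.734)

Read off: b = 12.793, SE = 3.976 for prior GPA.
df = n − k − 1 = 69 − 3 − 1 = 65.
t* = t_{0.025, 65} = 1.997138.
Margin = t* × SE = 1.997138 × 3.976 = 7.94062.
CI: 12.793 ± 7.94062 → (4.852, 20.734).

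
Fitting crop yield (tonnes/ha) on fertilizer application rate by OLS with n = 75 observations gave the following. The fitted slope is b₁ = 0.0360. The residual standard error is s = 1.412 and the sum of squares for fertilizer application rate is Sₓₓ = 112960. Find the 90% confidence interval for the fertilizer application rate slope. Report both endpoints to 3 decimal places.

(0.029, 0.043)

SE(b₁) = s/√Sₓₓ = 1.412/√112960 = 0.00420119.
df = n − 2 = 73.
t* = t_{0.05, 73} = 1.665996.
Margin = t* × SE = 1.665996 × 0.00420119 = 0.00700.
CI: 0.0360 ± 0.00700 → (0.029, 0.043).
With 90% confidence, each one-unit increase in fertilizer application rate is associated with a change of between 0.029 and 0.043 tonnes/ha in crop yield.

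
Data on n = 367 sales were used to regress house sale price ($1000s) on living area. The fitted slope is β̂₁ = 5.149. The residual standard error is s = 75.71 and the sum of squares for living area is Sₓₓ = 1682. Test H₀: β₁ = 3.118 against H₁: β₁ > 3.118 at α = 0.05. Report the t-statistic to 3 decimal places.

SE(β̂₁) = s/√Sₓₓ = 75.71/√1682 = 1.84604.
t = (5.149 − 3.118) / 1.84604 = 1.100.
df = n − 2 = 365.
One-sided p ≈ 0.1360, which is ≥ 0.05, so fail to reject H₀.
The data do not give significant evidence that the true slope on living area exceeds 3.118 $1000s per unit.

t = 1.100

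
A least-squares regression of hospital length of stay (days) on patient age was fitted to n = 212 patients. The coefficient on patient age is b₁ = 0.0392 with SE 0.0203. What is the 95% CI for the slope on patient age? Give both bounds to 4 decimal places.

df = n − 2 = 212 − 2 = 210.
t* = t_{0.025, 210} = 1.971325.
Margin = t* × SE = 1.971325 × 0.0203 = 0.040018.
CI: 0.0392 ± 0.040018 → (-0.0008, 0.0792).
With 95% confidence, each one-unit increase in patient age is associated with a change of between -0.0008 and 0.0792 days in hospital length of stay.

(-0.0008, 0.0792)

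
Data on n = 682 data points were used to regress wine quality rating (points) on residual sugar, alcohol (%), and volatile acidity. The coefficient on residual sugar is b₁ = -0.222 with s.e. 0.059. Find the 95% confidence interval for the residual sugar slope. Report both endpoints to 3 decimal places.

(-0.338, -0.106)

df = n − k − 1 = 682 − 3 − 1 = 678.
t* = t_{0.025, 678} = 1.963469.
Margin = t* × SE = 1.963469 × 0.059 = 0.11584.
CI: -0.222 ± 0.11584 → (-0.338, -0.106).
With 95% confidence, each one-unit increase in residual sugar is associated with a change of between -0.338 and -0.106 points in wine quality rating, holding the other predictors fixed.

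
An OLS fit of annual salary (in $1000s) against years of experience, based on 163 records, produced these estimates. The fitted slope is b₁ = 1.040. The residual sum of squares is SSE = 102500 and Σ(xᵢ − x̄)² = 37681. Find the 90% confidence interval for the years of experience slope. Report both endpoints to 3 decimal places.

MSE = SSE/(n − 2) = 102500/161 = 636.646.
SE(b₁) = √(MSE/Sₓₓ) = √(636.646/37681) = 0.129983.
df = n − 2 = 161.
t* = t_{0.05, 161} = 1.654373.
Margin = t* × SE = 1.654373 × 0.129983 = 0.21504.
CI: 1.040 ± 0.21504 → (0.825, 1.255).
With 90% confidence, each one-unit increase in years of experience is associated with a change of between 0.825 and 1.255 $1000s in annual salary.

(0.825, 1.255)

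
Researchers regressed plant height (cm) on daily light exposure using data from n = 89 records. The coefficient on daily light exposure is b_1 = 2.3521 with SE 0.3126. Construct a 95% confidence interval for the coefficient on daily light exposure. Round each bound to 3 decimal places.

df = n − 2 = 89 − 2 = 87.
t* = t_{0.025, 87} = 1.987608.
Margin = t* × SE = 1.987608 × 0.3126 = 0.62133.
CI: 2.3521 ± 0.62133 → (1.731, 2.973).
With 95% confidence, each one-unit increase in daily light exposure is associated with a change of between 1.731 and 2.973 cm in plant height.

(1.731, 2.973)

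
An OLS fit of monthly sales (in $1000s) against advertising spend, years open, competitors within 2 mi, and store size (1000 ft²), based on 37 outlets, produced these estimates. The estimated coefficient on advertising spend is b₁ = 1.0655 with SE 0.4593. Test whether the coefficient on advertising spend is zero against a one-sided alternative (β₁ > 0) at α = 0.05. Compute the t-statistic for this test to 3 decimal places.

t = 2.320

H₀: β₁ = 0 vs H₁: β₁ > 0.
t = (b₁ − β₁⁰)/SE = 1.0655 / 0.4593 = 2.320.
df = n − k − 1 = 37 − 4 − 1 = 32.
One-sided p ≈ 0.0134, which is < 0.05, so reject H₀.
There is evidence that the true slope on advertising spend is positive, holding the other predictors fixed.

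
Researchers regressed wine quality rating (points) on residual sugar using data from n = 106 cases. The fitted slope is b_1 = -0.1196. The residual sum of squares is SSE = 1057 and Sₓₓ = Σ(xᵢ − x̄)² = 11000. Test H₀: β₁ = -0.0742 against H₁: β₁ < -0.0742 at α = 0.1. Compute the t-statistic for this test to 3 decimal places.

t = -1.494

MSE = SSE/(n − 2) = 1057/104 = 10.1635.
SE(b_1) = √(MSE/Sₓₓ) = √(10.1635/11000) = 0.0303966.
t = (-0.1196 − (-0.0742)) / 0.0303966 = -1.494.
df = n − 2 = 104.
One-sided p ≈ 0.0692, which is < 0.1, so reject H₀.
There is evidence that the true slope on residual sugar is below -0.0742 points per unit.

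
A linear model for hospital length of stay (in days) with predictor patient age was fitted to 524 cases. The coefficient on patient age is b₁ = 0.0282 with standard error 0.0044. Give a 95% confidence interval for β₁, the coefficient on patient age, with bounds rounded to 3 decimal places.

df = n − 2 = 524 − 2 = 522.
t* = t_{0.025, 522} = 1.964519.
Margin = t* × SE = 1.964519 × 0.0044 = 0.00864.
CI: 0.0282 ± 0.00864 → (0.020, 0.037).
With 95% confidence, each one-unit increase in patient age is associated with a change of between 0.020 and 0.037 days in hospital length of stay.

(0.020, 0.037)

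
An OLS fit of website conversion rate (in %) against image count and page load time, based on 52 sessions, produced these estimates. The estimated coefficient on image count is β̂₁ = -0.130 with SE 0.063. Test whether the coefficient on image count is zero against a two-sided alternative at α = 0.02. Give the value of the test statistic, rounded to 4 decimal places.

H₀: β₁ = 0 vs H₁: β₁ ≠ 0.
t = (β̂₁ − β₁⁰)/SE = -0.130 / 0.063 = -2.0635.
df = n − k − 1 = 52 − 2 − 1 = 49.
Two-sided p ≈ 0.0444, which is ≥ 0.02, so fail to reject H₀.
The data do not give significant evidence of an association between image count and website conversion rate, after adjusting for the other predictors.

t = -2.0635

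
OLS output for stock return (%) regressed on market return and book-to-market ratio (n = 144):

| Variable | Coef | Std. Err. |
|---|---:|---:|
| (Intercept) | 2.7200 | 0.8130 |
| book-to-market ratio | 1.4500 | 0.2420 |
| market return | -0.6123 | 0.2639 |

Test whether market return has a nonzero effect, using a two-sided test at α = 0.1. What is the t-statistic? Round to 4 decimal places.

t = -2.3202

Read off: b = -0.6123, SE = 0.2639 for market return.
H₀: β₁ = 0 vs H₁: β₁ ≠ 0.
t = -0.6123 / 0.2639 = -2.3202.
df = n − k − 1 = 144 − 2 − 1 = 141.
Two-sided p ≈ 0.0218, which is < 0.1, so reject H₀.
There is evidence that market return is associated with stock return, holding the other predictors fixed.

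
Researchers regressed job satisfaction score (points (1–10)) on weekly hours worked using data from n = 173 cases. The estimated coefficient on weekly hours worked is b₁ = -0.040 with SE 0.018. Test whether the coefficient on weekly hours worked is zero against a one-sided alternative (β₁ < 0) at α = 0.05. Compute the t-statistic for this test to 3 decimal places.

H₀: β₁ = 0 vs H₁: β₁ < 0.
t = (b₁ − β₁⁰)/SE = -0.040 / 0.018 = -2.222.
df = n − 2 = 173 − 2 = 171.
One-sided p ≈ 0.0138, which is < 0.05, so reject H₀.
There is evidence that the true slope on weekly hours worked is negative.

t = -2.222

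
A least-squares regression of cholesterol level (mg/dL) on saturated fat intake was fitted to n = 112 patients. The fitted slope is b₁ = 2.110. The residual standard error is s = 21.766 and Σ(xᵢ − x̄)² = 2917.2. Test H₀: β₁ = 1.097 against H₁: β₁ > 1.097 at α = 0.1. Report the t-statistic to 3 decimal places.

SE(b₁) = s/√Sₓₓ = 21.766/√2917.2 = 0.402991.
t = (2.110 − 1.097) / 0.402991 = 2.514.
df = n − 2 = 110.
One-sided p ≈ 0.0067, which is < 0.1, so reject H₀.
There is evidence that the true slope on saturated fat intake exceeds 1.097 mg/dL per unit.

t = 2.514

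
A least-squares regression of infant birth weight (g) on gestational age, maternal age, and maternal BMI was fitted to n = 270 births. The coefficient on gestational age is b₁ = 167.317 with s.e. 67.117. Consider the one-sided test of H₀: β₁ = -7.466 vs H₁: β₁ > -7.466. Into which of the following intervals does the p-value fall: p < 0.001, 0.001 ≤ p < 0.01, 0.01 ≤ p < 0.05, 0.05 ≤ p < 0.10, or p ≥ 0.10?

0.001 ≤ p < 0.01

t = (167.317 − (-7.466)) / 67.117 = 2.604.
df = n − k − 1 = 270 − 3 − 1 = 266.
One-sided p = P(T_{266} > t) ≈ 0.0049.
So 0.001 ≤ p < 0.01.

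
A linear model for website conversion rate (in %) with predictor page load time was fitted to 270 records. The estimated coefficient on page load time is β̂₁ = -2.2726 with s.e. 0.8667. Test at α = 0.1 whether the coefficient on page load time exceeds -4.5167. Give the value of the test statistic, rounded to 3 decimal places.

t = 2.589

H₀: β₁ = -4.5167 vs H₁: β₁ > -4.5167.
t = (β̂₁ − β₁⁰)/SE = (-2.2726 − (-4.5167)) / 0.8667 = 2.589.
df = n − 2 = 270 − 2 = 268.
One-sided p ≈ 0.0051, which is < 0.1, so reject H₀.
There is evidence that the true slope on page load time exceeds -4.5167 % per unit.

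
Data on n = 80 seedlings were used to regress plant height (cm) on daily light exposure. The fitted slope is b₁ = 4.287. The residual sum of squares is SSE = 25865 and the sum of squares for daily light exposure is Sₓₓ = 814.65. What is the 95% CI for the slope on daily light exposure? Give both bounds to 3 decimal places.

(3.017, 5.557)

MSE = SSE/(n − 2) = 25865/78 = 331.603.
SE(b₁) = √(MSE/Sₓₓ) = √(331.603/814.65) = 0.638004.
df = n − 2 = 78.
t* = t_{0.025, 78} = 1.990847.
Margin = t* × SE = 1.990847 × 0.638004 = 1.27017.
CI: 4.287 ± 1.27017 → (3.017, 5.557).
With 95% confidence, each one-unit increase in daily light exposure is associated with a change of between 3.017 and 5.557 cm in plant height.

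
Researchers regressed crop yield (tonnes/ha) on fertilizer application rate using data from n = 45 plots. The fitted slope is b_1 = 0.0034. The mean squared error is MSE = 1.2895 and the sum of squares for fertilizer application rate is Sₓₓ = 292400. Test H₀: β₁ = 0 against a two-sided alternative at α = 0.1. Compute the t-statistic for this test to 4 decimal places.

t = 1.6190

SE(b_1) = √(MSE/Sₓₓ) = √(1.2895/292400) = 0.00210001.
t = 0.0034 / 0.00210001 = 1.6190.
df = n − 2 = 43.
Two-sided p ≈ 0.1128, which is ≥ 0.1, so fail to reject H₀.
The data do not give significant evidence of an association between fertilizer application rate and crop yield.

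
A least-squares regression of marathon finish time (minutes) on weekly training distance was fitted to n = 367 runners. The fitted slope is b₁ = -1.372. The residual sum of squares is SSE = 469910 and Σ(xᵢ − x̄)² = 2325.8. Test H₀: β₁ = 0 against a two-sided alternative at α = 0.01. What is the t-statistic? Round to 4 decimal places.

MSE = SSE/(n − 2) = 469910/365 = 1287.42.
SE(b₁) = √(MSE/Sₓₓ) = √(1287.42/2325.8) = 0.744003.
t = -1.372 / 0.744003 = -1.8441.
df = n − 2 = 365.
Two-sided p ≈ 0.0660, which is ≥ 0.01, so fail to reject H₀.
The data do not give significant evidence of an association between weekly training distance and marathon finish time.

t = -1.8441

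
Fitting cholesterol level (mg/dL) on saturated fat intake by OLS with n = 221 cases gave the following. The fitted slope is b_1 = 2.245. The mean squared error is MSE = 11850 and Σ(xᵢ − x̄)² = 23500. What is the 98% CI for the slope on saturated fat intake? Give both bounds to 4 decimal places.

(0.5809, 3.9091)

SE(b_1) = √(MSE/Sₓₓ) = √(11850/23500) = 0.710109.
df = n − 2 = 219.
t* = t_{0.01, 219} = 2.343496.
Margin = t* × SE = 2.343496 × 0.710109 = 1.664138.
CI: 2.245 ± 1.664138 → (0.5809, 3.9091).
With 98% confidence, each one-unit increase in saturated fat intake is associated with a change of between 0.5809 and 3.9091 mg/dL in cholesterol level.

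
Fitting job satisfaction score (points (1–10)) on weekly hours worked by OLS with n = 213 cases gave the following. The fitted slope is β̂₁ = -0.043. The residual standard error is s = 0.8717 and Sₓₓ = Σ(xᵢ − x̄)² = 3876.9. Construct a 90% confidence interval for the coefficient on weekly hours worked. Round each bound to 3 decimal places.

(-0.066, -0.020)

SE(β̂₁) = s/√Sₓₓ = 0.8717/√3876.9 = 0.0139999.
df = n − 2 = 211.
t* = t_{0.05, 211} = 1.652107.
Margin = t* × SE = 1.652107 × 0.0139999 = 0.02313.
CI: -0.043 ± 0.02313 → (-0.066, -0.020).
With 90% confidence, each one-unit increase in weekly hours worked is associated with a change of between -0.066 and -0.020 points (1–10) in job satisfaction score.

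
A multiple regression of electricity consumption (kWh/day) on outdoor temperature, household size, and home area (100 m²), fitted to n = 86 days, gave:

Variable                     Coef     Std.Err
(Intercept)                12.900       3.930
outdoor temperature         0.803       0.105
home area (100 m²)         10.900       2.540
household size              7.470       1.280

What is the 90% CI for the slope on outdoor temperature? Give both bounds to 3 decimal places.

(0.628, 0.978)

Read off: b = 0.803, SE = 0.105 for outdoor temperature.
df = n − k − 1 = 86 − 3 − 1 = 82.
t* = t_{0.05, 82} = 1.663649.
Margin = t* × SE = 1.663649 × 0.105 = 0.17468.
CI: 0.803 ± 0.17468 → (0.628, 0.978).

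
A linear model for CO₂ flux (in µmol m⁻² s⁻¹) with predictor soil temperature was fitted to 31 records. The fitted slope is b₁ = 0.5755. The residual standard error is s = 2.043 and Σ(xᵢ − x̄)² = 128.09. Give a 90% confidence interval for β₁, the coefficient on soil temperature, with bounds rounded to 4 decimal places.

(0.2688, 0.8822)

SE(b₁) = s/√Sₓₓ = 2.043/√128.09 = 0.180514.
df = n − 2 = 29.
t* = t_{0.05, 29} = 1.699127.
Margin = t* × SE = 1.699127 × 0.180514 = 0.306716.
CI: 0.5755 ± 0.306716 → (0.2688, 0.8822).
With 90% confidence, each one-unit increase in soil temperature is associated with a change of between 0.2688 and 0.8822 µmol m⁻² s⁻¹ in CO₂ flux.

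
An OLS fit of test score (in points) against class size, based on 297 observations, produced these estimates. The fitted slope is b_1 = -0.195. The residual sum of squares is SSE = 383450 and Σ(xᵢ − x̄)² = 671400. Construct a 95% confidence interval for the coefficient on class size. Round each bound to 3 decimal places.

(-0.282, -0.108)

MSE = SSE/(n − 2) = 383450/295 = 1299.83.
SE(b_1) = √(MSE/Sₓₓ) = √(1299.83/671400) = 0.044.
df = n − 2 = 295.
t* = t_{0.025, 295} = 1.968038.
Margin = t* × SE = 1.968038 × 0.044 = 0.08659.
CI: -0.195 ± 0.08659 → (-0.282, -0.108).
With 95% confidence, each one-unit increase in class size is associated with a change of between -0.282 and -0.108 points in test score.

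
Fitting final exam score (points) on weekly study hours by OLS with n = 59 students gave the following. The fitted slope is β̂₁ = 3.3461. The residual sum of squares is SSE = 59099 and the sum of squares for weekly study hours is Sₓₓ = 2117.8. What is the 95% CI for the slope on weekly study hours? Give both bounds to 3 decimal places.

MSE = SSE/(n − 2) = 59099/57 = 1036.82.
SE(β̂₁) = √(MSE/Sₓₓ) = √(1036.82/2117.8) = 0.699697.
df = n − 2 = 57.
t* = t_{0.025, 57} = 2.002465.
Margin = t* × SE = 2.002465 × 0.699697 = 1.40112.
CI: 3.3461 ± 1.40112 → (1.945, 4.747).
With 95% confidence, each one-unit increase in weekly study hours is associated with a change of between 1.945 and 4.747 points in final exam score.

(1.945, 4.747)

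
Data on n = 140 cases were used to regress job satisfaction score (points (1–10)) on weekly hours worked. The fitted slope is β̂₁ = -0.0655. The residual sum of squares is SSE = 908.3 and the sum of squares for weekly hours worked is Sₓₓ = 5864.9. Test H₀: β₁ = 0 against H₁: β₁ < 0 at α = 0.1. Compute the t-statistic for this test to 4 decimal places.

MSE = SSE/(n − 2) = 908.3/138 = 6.58188.
SE(β̂₁) = √(MSE/Sₓₓ) = √(6.58188/5864.9) = 0.0335.
t = -0.0655 / 0.0335 = -1.9552.
df = n − 2 = 138.
One-sided p ≈ 0.0263, which is < 0.1, so reject H₀.
There is evidence that the true slope on weekly hours worked is negative.

t = -1.9552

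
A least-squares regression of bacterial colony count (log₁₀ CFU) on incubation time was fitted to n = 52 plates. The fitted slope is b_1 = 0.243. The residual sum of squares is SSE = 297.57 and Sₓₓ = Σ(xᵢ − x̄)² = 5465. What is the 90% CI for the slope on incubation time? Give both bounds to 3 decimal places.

(0.188, 0.298)

MSE = SSE/(n − 2) = 297.57/50 = 5.9514.
SE(b_1) = √(MSE/Sₓₓ) = √(5.9514/5465) = 0.033.
df = n − 2 = 50.
t* = t_{0.05, 50} = 1.675905.
Margin = t* × SE = 1.675905 × 0.033 = 0.05530.
CI: 0.243 ± 0.05530 → (0.188, 0.298).
With 90% confidence, each one-unit increase in incubation time is associated with a change of between 0.188 and 0.298 log₁₀ CFU in bacterial colony count.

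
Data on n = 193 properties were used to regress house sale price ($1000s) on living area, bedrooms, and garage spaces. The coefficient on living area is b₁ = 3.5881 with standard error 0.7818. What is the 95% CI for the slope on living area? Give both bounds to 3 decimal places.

df = n − k − 1 = 193 − 3 − 1 = 189.
t* = t_{0.025, 189} = 1.972595.
Margin = t* × SE = 1.972595 × 0.7818 = 1.54217.
CI: 3.5881 ± 1.54217 → (2.046, 5.130).
With 95% confidence, each one-unit increase in living area is associated with a change of between 2.046 and 5.130 $1000s in house sale price, holding the other predictors fixed.

(2.046, 5.130)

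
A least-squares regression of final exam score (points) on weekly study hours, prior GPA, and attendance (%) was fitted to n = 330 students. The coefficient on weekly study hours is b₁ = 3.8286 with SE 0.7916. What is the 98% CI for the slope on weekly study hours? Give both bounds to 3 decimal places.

(1.978, 5.679)

df = n − k − 1 = 330 − 3 − 1 = 326.
t* = t_{0.01, 326} = 2.337841.
Margin = t* × SE = 2.337841 × 0.7916 = 1.85063.
CI: 3.8286 ± 1.85063 → (1.978, 5.679).
With 98% confidence, each one-unit increase in weekly study hours is associated with a change of between 1.978 and 5.679 points in final exam score, holding the other predictors fixed.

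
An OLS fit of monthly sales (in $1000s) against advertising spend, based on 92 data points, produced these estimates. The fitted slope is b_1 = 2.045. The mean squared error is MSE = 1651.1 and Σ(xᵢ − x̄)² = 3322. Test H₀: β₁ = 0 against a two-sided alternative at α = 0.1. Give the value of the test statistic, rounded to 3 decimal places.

SE(b_1) = √(MSE/Sₓₓ) = √(1651.1/3322) = 0.704996.
t = 2.045 / 0.704996 = 2.901.
df = n − 2 = 90.
Two-sided p ≈ 0.0047, which is < 0.1, so reject H₀.
There is evidence that advertising spend is associated with monthly sales.

t = 2.901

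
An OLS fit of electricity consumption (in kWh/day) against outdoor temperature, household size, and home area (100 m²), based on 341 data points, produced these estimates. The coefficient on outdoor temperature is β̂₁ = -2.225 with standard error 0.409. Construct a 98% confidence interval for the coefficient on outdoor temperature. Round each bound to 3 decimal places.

df = n − k − 1 = 341 − 3 − 1 = 337.
t* = t_{0.01, 337} = 2.337464.
Margin = t* × SE = 2.337464 × 0.409 = 0.95602.
CI: -2.225 ± 0.95602 → (-3.181, -1.269).
With 98% confidence, each one-unit increase in outdoor temperature is associated with a change of between -3.181 and -1.269 kWh/day in electricity consumption, holding the other predictors fixed.

(-3.181, -1.269)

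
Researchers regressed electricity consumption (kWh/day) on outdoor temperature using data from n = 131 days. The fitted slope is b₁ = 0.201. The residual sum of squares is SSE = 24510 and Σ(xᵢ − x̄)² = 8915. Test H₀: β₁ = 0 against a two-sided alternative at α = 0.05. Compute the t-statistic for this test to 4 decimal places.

MSE = SSE/(n − 2) = 24510/129 = 190.
SE(b₁) = √(MSE/Sₓₓ) = √(190/8915) = 0.145988.
t = 0.201 / 0.145988 = 1.3768.
df = n − 2 = 129.
Two-sided p ≈ 0.1709, which is ≥ 0.05, so fail to reject H₀.
The data do not give significant evidence of an association between outdoor temperature and electricity consumption.

t = 1.3768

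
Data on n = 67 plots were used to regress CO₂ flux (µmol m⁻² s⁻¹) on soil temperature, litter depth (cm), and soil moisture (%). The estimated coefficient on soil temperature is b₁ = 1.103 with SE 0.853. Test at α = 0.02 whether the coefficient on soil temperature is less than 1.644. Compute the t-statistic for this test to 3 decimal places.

H₀: β₁ = 1.644 vs H₁: β₁ < 1.644.
t = (b₁ − β₁⁰)/SE = (1.103 − 1.644) / 0.853 = -0.634.
df = n − k − 1 = 67 − 3 − 1 = 63.
One-sided p ≈ 0.2641, which is ≥ 0.02, so fail to reject H₀.
The data do not give significant evidence that the true slope on soil temperature is below 1.644 µmol m⁻² s⁻¹ per unit, holding the other predictors fixed.

t = -0.634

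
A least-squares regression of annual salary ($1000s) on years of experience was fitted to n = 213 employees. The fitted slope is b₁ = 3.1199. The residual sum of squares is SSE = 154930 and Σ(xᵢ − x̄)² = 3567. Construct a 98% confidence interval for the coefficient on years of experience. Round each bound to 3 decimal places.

MSE = SSE/(n − 2) = 154930/211 = 734.265.
SE(b₁) = √(MSE/Sₓₓ) = √(734.265/3567) = 0.453706.
df = n − 2 = 211.
t* = t_{0.01, 211} = 2.34415.
Margin = t* × SE = 2.34415 × 0.453706 = 1.06356.
CI: 3.1199 ± 1.06356 → (2.056, 4.183).
With 98% confidence, each one-unit increase in years of experience is associated with a change of between 2.056 and 4.183 $1000s in annual salary.

(2.056, 4.183)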